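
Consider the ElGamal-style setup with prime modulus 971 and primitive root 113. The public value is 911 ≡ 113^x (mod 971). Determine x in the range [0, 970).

567

Baby-step giant-step with m = ceil(sqrt(970)) = 32.
Baby table (113^j mod 971 for j=0..31):
  0:1  1:113  2:146  3:962  4:925  5:628  6:81  7:414
  8:174  9:242  10:158  11:376  12:735  13:520  14:500  15:182
  16:175  17:355  18:304  19:367  20:689  21:177  22:581  23:596
  24:349  25:597  26:462  27:743  28:453  29:697  30:110  31:778
Giant step factor: 113^(-32) ≡ 454 (mod 971).
Scan 911·454^i mod 971 for i = 0, 1, …:
  i=0: 911   i=1: 919   i=2: 667   i=3: 837
  i=4: 337   i=5: 551   i=6: 607   i=7: 785
  i=8: 33   i=9: 417     …   i=16: 613
  i=17: 596
Match at i=17, j=23: x = 17·32 + 23 = 567.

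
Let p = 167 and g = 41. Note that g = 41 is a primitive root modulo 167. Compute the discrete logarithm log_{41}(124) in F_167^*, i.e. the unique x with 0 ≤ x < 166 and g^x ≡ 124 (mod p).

Successive powers of 41 modulo 167:
  41^0=1  41^1=41  41^2=11  41^3=117  41^4=121  41^5=118
  41^6=162  41^7=129  41^8=112  41^9=83  41^10=63  41^11=78
  41^12=25  41^13=23  41^14=108  41^15=86  41^16=19  41^17=111
  41^18=42  41^19=52  41^20=128  41^21=71  41^22=72  41^23=113
  41^24=124
So 41^24 ≡ 124 (mod 167), giving x = 24.

24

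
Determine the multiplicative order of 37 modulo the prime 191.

The order of 37 must divide p − 1 = 190 = 2 · 5 · 19.
Divisors: 1, 2, 5, 10, 19, 38, 95, 190.
Check each in increasing order: 37^1 ≡ 37;  37^2 ≡ 32;  37^5 ≡ 70;  37^10 ≡ 125;  37^19 ≡ 190;  37^38 ≡ 1.
Smallest exponent giving 1 is 38.

38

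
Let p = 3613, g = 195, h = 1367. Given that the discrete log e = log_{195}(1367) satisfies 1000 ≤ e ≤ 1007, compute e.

1007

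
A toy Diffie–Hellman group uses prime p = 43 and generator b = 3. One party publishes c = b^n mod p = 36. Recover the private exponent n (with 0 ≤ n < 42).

14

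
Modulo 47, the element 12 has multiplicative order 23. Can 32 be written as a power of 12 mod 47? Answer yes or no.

yes

32 ∈ ⟨12⟩ iff 32^23 ≡ 1 (mod 47), since |⟨12⟩| = 23.
32^23 mod 47 = 1.
Since 1 = 1, 32 lies in the subgroup.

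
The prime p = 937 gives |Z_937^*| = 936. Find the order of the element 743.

13

The order of 743 must divide p − 1 = 936 = 2^3 · 3^2 · 13.
Divisors: 1, 2, 3, 4, 6, 8, 9, 12, 13, 18, 24, 26, 36, 39, 52, 72, 78, 104, 117, 156, 234, 312, 468, 936.
Check each in increasing order: 743^1 ≡ 743;  743^2 ≡ 156;  743^3 ≡ 657;  743^4 ≡ 911;  743^6 ≡ 629;  743^8 ≡ 676;  743^9 ≡ 36;  743^12 ≡ 227;  743^13 ≡ 1.
Smallest exponent giving 1 is 13.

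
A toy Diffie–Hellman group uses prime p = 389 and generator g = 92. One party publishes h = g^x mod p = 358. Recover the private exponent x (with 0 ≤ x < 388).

369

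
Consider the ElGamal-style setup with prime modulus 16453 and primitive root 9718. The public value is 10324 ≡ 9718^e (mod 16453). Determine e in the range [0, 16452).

Baby-step giant-step with m = ceil(sqrt(16452)) = 129.
Baby table (9718^j mod 16453 for j=0..128):
  0:1  1:9718  2:15757  3:14908  4:7279  5:5875  6:1340  7:7797
  8:5181  9:2778  10:13684  11:7966  12:2223  13:325  14:15827  15:4142
  16:7918  17:12896  18:827  19:7722  20:263  21:5619  22:14388  23:4990
  24:5829  25:14996  26:6907  27:10439  28:13457  29:6682  30:12138  31:5527
  32:8794  33:3210  34:16345  35:3448  36:9356  37:2330  38:3612  39:7167
  40:3357  41:13480  42:16307  43:12583  44:2898  45:11681  46:6711  47:14259
  48:1796  49:13348  50:412  51:5737  52:9402  53:5127  54:4502  55:1909
  56:9131  57:4029  58:12135  59:9279  60:10882  61:7845  62:10961  63:2276
  64:5336  65:11845  66:4522  67:15286  68:11664  69:6035  70:9638  71:11608
  72:4776  73:15708  74:15863  75:8477  76:15768  77:6635  78:16076  79:5333
  80:15597  81:6610  82:3468  83:6280  84:4863  85:5618  86:4670  87:5686
  88:7374  89:7717  90:1032  91:9099  92:5660  93:1501  94:9360  95:8296
  96:828  97:987  98:16020  99:4074  100:5214  101:10865  102:7169  103:6340
  104:12088  105:13217  106:10688  107:14648  108:14361  109:5852  110:8168  111:7352
  112:7810  113:16344  114:10183  115:10052  116:3875  117:12786  118:1292  119:2017
  120:5683  121:11126  122:9805  123:5667  124:3715  125:4488  126:13934  127:2422
  128:9206
Giant step factor: 9718^(-129) ≡ 9511 (mod 16453).
Scan 10324·9511^i mod 16453 for i = 0, 1, …:
  i=0: 10324   i=1: 60   i=2: 11258   i=3: 15167
  i=4: 9886   i=5: 13304   i=6: 10774   i=7: 2230
  i=8: 1613   i=9: 7047     …   i=80: 10505
  i=81: 10439
Match at i=81, j=27: e = 81·129 + 27 = 10476.

10476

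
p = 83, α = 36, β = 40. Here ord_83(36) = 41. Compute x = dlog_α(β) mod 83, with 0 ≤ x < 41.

12

Successive powers of 36 modulo 83:
  36^0=1  36^1=36  36^2=51  36^3=10  36^4=28  36^5=12
  36^6=17  36^7=31  36^8=37  36^9=4  36^10=61  36^11=38
  36^12=40
So 36^12 ≡ 40 (mod 83), giving x = 12.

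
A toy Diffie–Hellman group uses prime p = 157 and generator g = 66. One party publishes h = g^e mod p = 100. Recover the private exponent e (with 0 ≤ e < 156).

136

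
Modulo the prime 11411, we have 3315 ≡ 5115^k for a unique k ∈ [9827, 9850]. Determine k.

9842

Compute 5115^9827 mod 11411 = 10007, then multiply by 5115 repeatedly:
  5115^9827=10007  5115^9828=7470  5115^9829=5022  5115^9830=1369  5115^9831=7492
  5115^9832=3442  5115^9833=10068  5115^9834=11388  5115^9835=7876  5115^9836=4910
  5115^9837=10450  5115^9838=2626  5115^9839=1243  5115^9840=2018  5115^9841=6526
  5115^9842=3315
Found 3315 at exponent 9842.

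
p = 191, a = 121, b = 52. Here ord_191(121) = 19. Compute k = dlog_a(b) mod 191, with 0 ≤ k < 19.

9

Successive powers of 121 modulo 191:
  121^0=1  121^1=121  121^2=125  121^3=36  121^4=154  121^5=107
  121^6=150  121^7=5  121^8=32  121^9=52
So 121^9 ≡ 52 (mod 191), giving k = 9.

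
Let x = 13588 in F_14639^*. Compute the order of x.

7319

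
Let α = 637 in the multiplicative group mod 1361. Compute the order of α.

680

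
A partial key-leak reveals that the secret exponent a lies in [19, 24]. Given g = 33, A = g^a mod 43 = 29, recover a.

23

Compute 33^19 mod 43 = 3, then multiply by 33 repeatedly:
  33^19=3  33^20=13  33^21=42  33^22=10  33^23=29
Found 29 at exponent 23.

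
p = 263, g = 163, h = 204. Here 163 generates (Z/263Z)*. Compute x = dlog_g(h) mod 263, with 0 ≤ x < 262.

Baby-step giant-step with m = ceil(sqrt(262)) = 17.
Baby table (163^j mod 263 for j=0..16):
  0:1  1:163  2:6  3:189  4:36  5:82  6:216  7:229
  8:244  9:59  10:149  11:91  12:105  13:20  14:104  15:120
  16:98
Giant step factor: 163^(-17) ≡ 202 (mod 263).
Scan 204·202^i mod 263 for i = 0, 1, …:
  i=0: 204   i=1: 180   i=2: 66   i=3: 182
  i=4: 207   i=5: 260   i=6: 183   i=7: 146
  i=8: 36
Match at i=8, j=4: x = 8·17 + 4 = 140.

140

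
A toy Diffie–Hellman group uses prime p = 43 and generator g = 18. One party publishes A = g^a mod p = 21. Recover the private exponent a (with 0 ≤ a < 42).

36

Baby-step giant-step with m = ceil(sqrt(42)) = 7.
Baby table (18^j mod 43 for j=0..6):
  0:1  1:18  2:23  3:27  4:13  5:19  6:41
Giant step factor: 18^(-7) ≡ 37 (mod 43).
Scan 21·37^i mod 43 for i = 0, 1, …:
  i=0: 21   i=1: 3   i=2: 25   i=3: 22
  i=4: 40   i=5: 18
Match at i=5, j=1: a = 5·7 + 1 = 36.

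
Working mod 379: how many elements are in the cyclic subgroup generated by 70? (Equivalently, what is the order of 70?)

63

The order of 70 must divide p − 1 = 378 = 2 · 3^3 · 7.
Divisors: 1, 2, 3, 6, 7, 9, 14, 18, 21, 27, 42, 54, 63, 126, 189, 378.
Check each in increasing order: 70^1 ≡ 70;  70^2 ≡ 352;  70^3 ≡ 5;  70^6 ≡ 25;  70^7 ≡ 234;  70^9 ≡ 125;  70^14 ≡ 180;  70^18 ≡ 86;  70^21 ≡ 51;  70^27 ≡ 138;  70^42 ≡ 327;  70^54 ≡ 94;  70^63 ≡ 1.
Smallest exponent giving 1 is 63.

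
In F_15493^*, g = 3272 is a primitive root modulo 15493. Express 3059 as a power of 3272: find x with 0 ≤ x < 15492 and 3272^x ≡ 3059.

2448

Baby-step giant-step with m = ceil(sqrt(15492)) = 125.
Baby table (3272^j mod 15493 for j=0..124):
  0:1  1:3272  2:321  3:12281  4:10083  5:6979  6:14099  7:9267
  8:1823  9:51  10:11942  11:878  12:6611  13:2964  14:15083  15:6371
  16:7827  17:15  18:2601  19:4815  20:13792  21:11808  22:11727  23:10076
  24:15061  25:11852  26:765  27:8707  28:13170  29:6207  30:13474  31:9343
  32:2607  33:8954  34:225  35:8029  36:10253  37:5471  38:6697  39:5482
  40:11703  41:9013  42:7357  43:11475  44:6661  45:11634  46:147  47:701
  48:708  49:8119  50:10366  51:3375  52:11984  53:14358  54:4600  55:7497
  56:4765  57:5122  58:11251  59:1904  60:1702  61:6957  62:4087  63:2205
  64:10515  65:10620  66:13334  67:560  68:4146  69:9337  70:13961  71:7028
  72:4004  73:9503  74:14858  75:13835  76:13067  77:10037  78:11397  79:14826
  80:2089  81:2795  82:4370  83:14094  84:8400  85:218  86:618  87:8006
  88:12462  89:13581  90:3108  91:5968  92:6116  93:10089  94:11118  95:532
  96:5488  97:349  98:10939  99:3578  100:10001  101:2056  102:3270  103:9270
  104:11639  105:1014  106:2306  107:141  108:12055  109:14275  110:11898  111:11840
  112:7980  113:4855  114:5235  115:9155  116:7191  117:10578  118:15347  119:2571
  120:15106  121:4162  122:15210  123:3604  124:2115
Giant step factor: 3272^(-125) ≡ 10493 (mod 15493).
Scan 3059·10493^i mod 15493 for i = 0, 1, …:
  i=0: 3059   i=1: 12084   i=2: 2700   i=3: 9896
  i=4: 4642   i=5: 14007   i=6: 8853   i=7: 13994
  i=8: 11881   i=9: 10655     …   i=18: 4866
  i=19: 9503
Match at i=19, j=73: x = 19·125 + 73 = 2448.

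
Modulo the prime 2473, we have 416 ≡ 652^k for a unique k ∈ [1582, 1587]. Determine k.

Compute 652^1582 mod 2473 = 416, then multiply by 652 repeatedly:
  652^1582=416
Found 416 at exponent 1582.

1582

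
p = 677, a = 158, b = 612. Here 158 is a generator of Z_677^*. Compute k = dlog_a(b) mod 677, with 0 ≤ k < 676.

Baby-step giant-step with m = ceil(sqrt(676)) = 26.
Baby table (158^j mod 677 for j=0..25):
  0:1  1:158  2:592  3:110  4:455  5:128  6:591  7:629
  8:540  9:18  10:136  11:501  12:626  13:66  14:273  15:483
  16:490  17:242  18:324  19:417  20:217  21:436  22:511  23:175
  24:570  25:19
Giant step factor: 158^(-26) ≡ 251 (mod 677).
Scan 612·251^i mod 677 for i = 0, 1, …:
  i=0: 612   i=1: 610   i=2: 108   i=3: 28
  i=4: 258   i=5: 443   i=6: 165   i=7: 118
  i=8: 507   i=9: 658     …   i=21: 170
  i=22: 19
Match at i=22, j=25: k = 22·26 + 25 = 597.

597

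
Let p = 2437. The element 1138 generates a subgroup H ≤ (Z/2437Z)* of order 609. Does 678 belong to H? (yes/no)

678 ∈ ⟨1138⟩ iff 678^609 ≡ 1 (mod 2437), since |⟨1138⟩| = 609.
678^609 mod 2437 = 398.
Since 398 ≠ 1, 678 does not lie in the subgroup.

no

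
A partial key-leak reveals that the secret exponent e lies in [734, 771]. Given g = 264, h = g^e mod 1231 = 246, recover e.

Compute 264^734 mod 1231 = 1089, then multiply by 264 repeatedly:
  264^734=1089  264^735=673  264^736=408  264^737=615  264^738=1099
  264^739=851  264^740=622  264^741=485  264^742=16  264^743=531
  264^744=1081  264^745=1023  264^746=483  264^747=719  264^748=242
  264^749=1107  264^750=501  264^751=547  264^752=381  264^753=873
  264^754=275  264^755=1202  264^756=961  264^757=118  264^758=377
  264^759=1048  264^760=928  264^761=23  264^762=1148  264^763=246
Found 246 at exponent 763.

763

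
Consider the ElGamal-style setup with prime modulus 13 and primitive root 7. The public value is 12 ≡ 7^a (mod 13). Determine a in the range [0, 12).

6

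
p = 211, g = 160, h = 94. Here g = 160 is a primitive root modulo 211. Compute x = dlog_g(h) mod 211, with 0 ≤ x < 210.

145

Baby-step giant-step with m = ceil(sqrt(210)) = 15.
Baby table (160^j mod 211 for j=0..14):
  0:1  1:160  2:69  3:68  4:119  5:50  6:193  7:74
  8:24  9:42  10:179  11:155  12:113  13:145  14:201
Giant step factor: 160^(-15) ≡ 12 (mod 211).
Scan 94·12^i mod 211 for i = 0, 1, …:
  i=0: 94   i=1: 73   i=2: 32   i=3: 173
  i=4: 177   i=5: 14   i=6: 168   i=7: 117
  i=8: 138   i=9: 179
Match at i=9, j=10: x = 9·15 + 10 = 145.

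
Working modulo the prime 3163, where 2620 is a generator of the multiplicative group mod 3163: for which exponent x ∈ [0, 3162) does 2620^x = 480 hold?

Baby-step giant-step with m = ceil(sqrt(3162)) = 57.
Baby table (2620^j mod 3163 for j=0..56):
  0:1  1:2620  2:690  3:1727  4:1650  5:2342  6:2983  7:2850
  8:2320  9:2277  10:322  11:2282  12:770  13:2569  14:3079  15:1330
  16:2137  17:430  18:572  19:2541  20:2468  21:988  22:1226  23:1675
  24:1419  25:1255  26:1743  27:2451  28:730  29:2148  30:783  31:1836
  32:2560  33:1640  34:1446  35:2409  36:1395  37:1635  38:998  39:2122
  40:2249  41:2874  42:1940  43:3022  44:651  45:763  46:44  47:1412
  48:1893  49:76  50:3014  51:1832  52:1569  53:2043  54:864  55:2135
  56:1516
Giant step factor: 2620^(-57) ≡ 1421 (mod 3163).
Scan 480·1421^i mod 3163 for i = 0, 1, …:
  i=0: 480   i=1: 2035   i=2: 753   i=3: 919
  i=4: 2743   i=5: 987   i=6: 1318   i=7: 382
  i=8: 1949   i=9: 1904     …   i=43: 3027
  i=44: 2850
Match at i=44, j=7: x = 44·57 + 7 = 2515.

2515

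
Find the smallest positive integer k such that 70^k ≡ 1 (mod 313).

The order of 70 must divide p − 1 = 312 = 2^3 · 3 · 13.
Divisors: 1, 2, 3, 4, 6, 8, 12, 13, 24, 26, 39, 52, 78, 104, 156, 312.
Check each in increasing order: 70^1 ≡ 70;  70^2 ≡ 205;  70^3 ≡ 265;  70^4 ≡ 83;  70^6 ≡ 113;  70^8 ≡ 3;  70^12 ≡ 249;  70^13 ≡ 215;  70^24 ≡ 27;  70^26 ≡ 214;  70^39 ≡ 312;  70^52 ≡ 98;  70^78 ≡ 1.
Smallest exponent giving 1 is 78.

78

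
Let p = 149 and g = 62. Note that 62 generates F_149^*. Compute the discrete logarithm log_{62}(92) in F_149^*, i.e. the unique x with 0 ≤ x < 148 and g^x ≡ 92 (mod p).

33

Baby-step giant-step with m = ceil(sqrt(148)) = 13.
Baby table (62^j mod 149 for j=0..12):
  0:1  1:62  2:119  3:77  4:6  5:74  6:118  7:15
  8:36  9:146  10:112  11:90  12:67
Giant step factor: 62^(-13) ≡ 91 (mod 149).
Scan 92·91^i mod 149 for i = 0, 1, …:
  i=0: 92   i=1: 28   i=2: 15
Match at i=2, j=7: x = 2·13 + 7 = 33.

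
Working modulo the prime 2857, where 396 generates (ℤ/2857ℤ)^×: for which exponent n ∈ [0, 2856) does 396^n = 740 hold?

Baby-step giant-step with m = ceil(sqrt(2856)) = 54.
Baby table (396^j mod 2857 for j=0..53):
  0:1  1:396  2:2538  3:2241  4:1766  5:2228  6:2332  7:661
  8:1769  9:559  10:1375  11:1670  12:1353  13:1529  14:2657  15:796
  16:946  17:349  18:1068  19:92  20:2148  21:2079  22:468  23:2480
  24:2129  25:269  26:815  27:2756  28:2  29:792  30:2219  31:1625
  32:675  33:1599  34:1807  35:1322  36:681  37:1118  38:2750  39:483
  40:2706  41:201  42:2457  43:1592  44:1892  45:698  46:2136  47:184
  48:1439  49:1301  50:936  51:2103  52:1401  53:538
Giant step factor: 396^(-54) ≡ 2063 (mod 2857).
Scan 740·2063^i mod 2857 for i = 0, 1, …:
  i=0: 740   i=1: 982   i=2: 253   i=3: 1965
  i=4: 2569   i=5: 112   i=6: 2496   i=7: 934
  i=8: 1224   i=9: 2381     …   i=15: 1514
  i=16: 681
Match at i=16, j=36: n = 16·54 + 36 = 900.

900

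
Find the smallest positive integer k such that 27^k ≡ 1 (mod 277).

23

The order of 27 must divide p − 1 = 276 = 2^2 · 3 · 23.
Divisors: 1, 2, 3, 4, 6, 12, 23, 46, 69, 92, 138, 276.
Check each in increasing order: 27^1 ≡ 27;  27^2 ≡ 175;  27^3 ≡ 16;  27^4 ≡ 155;  27^6 ≡ 256;  27^12 ≡ 164;  27^23 ≡ 1.
Smallest exponent giving 1 is 23.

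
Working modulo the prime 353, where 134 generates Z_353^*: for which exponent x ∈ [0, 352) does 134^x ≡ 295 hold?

208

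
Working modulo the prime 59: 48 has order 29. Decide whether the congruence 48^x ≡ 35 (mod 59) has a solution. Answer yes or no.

yes

35 ∈ ⟨48⟩ iff 35^29 ≡ 1 (mod 59), since |⟨48⟩| = 29.
35^29 mod 59 = 1.
Since 1 = 1, 35 lies in the subgroup.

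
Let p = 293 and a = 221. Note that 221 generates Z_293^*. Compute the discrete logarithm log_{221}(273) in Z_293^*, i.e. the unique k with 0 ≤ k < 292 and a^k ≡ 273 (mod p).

Successive powers of 221 modulo 293:
  221^0=1  221^1=221  221^2=203  221^3=34  221^4=189  221^5=163
  221^6=277  221^7=273
So 221^7 ≡ 273 (mod 293), giving k = 7.

7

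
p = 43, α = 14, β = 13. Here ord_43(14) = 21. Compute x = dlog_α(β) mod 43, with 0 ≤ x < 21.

Successive powers of 14 modulo 43:
  14^0=1  14^1=14  14^2=24  14^3=35  14^4=17  14^5=23
  14^6=21  14^7=36  14^8=31  14^9=4  14^10=13
So 14^10 ≡ 13 (mod 43), giving x = 10.

10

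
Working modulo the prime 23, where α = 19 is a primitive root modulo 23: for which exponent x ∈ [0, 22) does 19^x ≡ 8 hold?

18

Successive powers of 19 modulo 23:
  19^0=1  19^1=19  19^2=16  19^3=5  19^4=3  19^5=11
  19^6=2  19^7=15  19^8=9  19^9=10  19^10=6  19^11=22
  19^12=4  19^13=7  19^14=18  19^15=20  19^16=12  19^17=21
  19^18=8
So 19^18 ≡ 8 (mod 23), giving x = 18.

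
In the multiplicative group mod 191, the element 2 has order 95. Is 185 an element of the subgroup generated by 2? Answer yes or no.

185 ∈ ⟨2⟩ iff 185^95 ≡ 1 (mod 191), since |⟨2⟩| = 95.
185^95 mod 191 = 190.
Since 190 ≠ 1, 185 does not lie in the subgroup.

no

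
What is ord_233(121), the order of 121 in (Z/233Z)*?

116

The order of 121 must divide p − 1 = 232 = 2^3 · 29.
Divisors: 1, 2, 4, 8, 29, 58, 116, 232.
Check each in increasing order: 121^1 ≡ 121;  121^2 ≡ 195;  121^4 ≡ 46;  121^8 ≡ 19;  121^29 ≡ 144;  121^58 ≡ 232;  121^116 ≡ 1.
Smallest exponent giving 1 is 116.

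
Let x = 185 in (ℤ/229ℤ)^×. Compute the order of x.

38

The order of 185 must divide p − 1 = 228 = 2^2 · 3 · 19.
Divisors: 1, 2, 3, 4, 6, 12, 19, 38, 57, 76, 114, 228.
Check each in increasing order: 185^1 ≡ 185;  185^2 ≡ 104;  185^3 ≡ 4;  185^4 ≡ 53;  185^6 ≡ 16;  185^12 ≡ 27;  185^19 ≡ 228;  185^38 ≡ 1.
Smallest exponent giving 1 is 38.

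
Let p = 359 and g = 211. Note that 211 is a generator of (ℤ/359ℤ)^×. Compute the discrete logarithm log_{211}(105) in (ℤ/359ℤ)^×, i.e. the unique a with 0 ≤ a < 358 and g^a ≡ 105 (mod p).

169

Baby-step giant-step with m = ceil(sqrt(358)) = 19.
Baby table (211^j mod 359 for j=0..18):
  0:1  1:211  2:5  3:337  4:25  5:249  6:125  7:168
  8:266  9:122  10:253  11:251  12:188  13:178  14:222  15:172
  16:33  17:142  18:165
Giant step factor: 211^(-19) ≡ 314 (mod 359).
Scan 105·314^i mod 359 for i = 0, 1, …:
  i=0: 105   i=1: 301   i=2: 97   i=3: 302
  i=4: 52   i=5: 173   i=6: 113   i=7: 300
  i=8: 142
Match at i=8, j=17: a = 8·19 + 17 = 169.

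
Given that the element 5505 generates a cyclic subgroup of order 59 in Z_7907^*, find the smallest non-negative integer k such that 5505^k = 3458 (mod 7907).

29

Successive powers of 5505 modulo 7907:
  5505^0=1  5505^1=5505  5505^2=5401  5505^3=2185  5505^4=1878  5505^5=3941
  5505^6=6304  5505^7=7604  5505^8=362  5505^9=246  5505^10=2133  5505^11=270
  5505^12=7741  5505^13=3382  5505^14=4832  5505^15=1012  5505^16=4532  5505^17=2075
  5505^18=5167  5505^19=2856  5505^20=3164  5505^21=6606  5505^22=1737  5505^23=2622
  5505^24=3835  5505^25=7892  5505^26=4402  5505^27=5962  5505^28=6760  5505^29=3458
So 5505^29 ≡ 3458 (mod 7907), giving k = 29.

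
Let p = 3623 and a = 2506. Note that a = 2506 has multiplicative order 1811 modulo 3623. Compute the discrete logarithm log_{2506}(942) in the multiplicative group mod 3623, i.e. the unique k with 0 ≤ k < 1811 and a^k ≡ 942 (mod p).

Baby-step giant-step with m = ceil(sqrt(1811)) = 43.
Baby table (2506^j mod 3623 for j=0..42):
  0:1  1:2506  2:1377  3:1666  4:1300  5:723  6:338  7:2869
  8:1682  9:1543  10:1017  11:1633  12:1931  13:2381  14:3328  15:3445
  16:3184  17:1258  18:538  19:472  20:1734  21:1427  22:161  23:1313
  24:694  25:124  26:2789  27:467  28:73  29:1788  30:2700  31:2059
  32:702  33:2057  34:2936  35:2926  36:3227  37:326  38:1781  39:3273
  40:3289  41:3532  42:203
Giant step factor: 2506^(-43) ≡ 2450 (mod 3623).
Scan 942·2450^i mod 3623 for i = 0, 1, …:
  i=0: 942   i=1: 49   i=2: 491   i=3: 114
  i=4: 329   i=5: 1744   i=6: 1283   i=7: 2209
  i=8: 2911   i=9: 1886     …   i=38: 1706
  i=39: 2381
Match at i=39, j=13: k = 39·43 + 13 = 1690.

1690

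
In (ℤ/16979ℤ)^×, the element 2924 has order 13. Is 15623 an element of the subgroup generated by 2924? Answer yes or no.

yes

⟨2924⟩ has order 13; its elements mod 16979 are {1, 2650, 2924, 5004, 6148, 6176, 8142, 9339, 9947, 10173, 12777, 12970, 15623}.
15623 is in this set.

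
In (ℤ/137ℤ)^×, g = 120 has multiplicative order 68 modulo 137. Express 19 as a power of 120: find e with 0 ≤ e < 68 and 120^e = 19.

3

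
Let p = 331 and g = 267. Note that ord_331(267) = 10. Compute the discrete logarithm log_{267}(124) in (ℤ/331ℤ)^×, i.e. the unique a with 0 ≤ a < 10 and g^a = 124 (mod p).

2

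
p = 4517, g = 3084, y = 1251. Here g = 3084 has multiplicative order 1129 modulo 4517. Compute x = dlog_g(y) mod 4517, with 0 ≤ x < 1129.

915

Baby-step giant-step with m = ceil(sqrt(1129)) = 34.
Baby table (3084^j mod 4517 for j=0..33):
  0:1  1:3084  2:2771  3:4117  4:4058  5:2782  6:1905  7:2920
  8:2899  9:1373  10:1903  11:1269  12:1874  13:2173  14:2821  15:222
  16:2581  17:850  18:1540  19:1993  20:3292  21:2829  22:2309  23:2164
  24:2167  25:2385  26:1664  27:464  28:3604  29:2916  30:4114  31:3840
  32:3503  33:3105
Giant step factor: 3084^(-34) ≡ 3552 (mod 4517).
Scan 1251·3552^i mod 4517 for i = 0, 1, …:
  i=0: 1251   i=1: 3341   i=2: 1073   i=3: 3465
  i=4: 3372   i=5: 2777   i=6: 3293   i=7: 2223
  i=8: 380   i=9: 3694     …   i=25: 4396
  i=26: 3840
Match at i=26, j=31: x = 26·34 + 31 = 915.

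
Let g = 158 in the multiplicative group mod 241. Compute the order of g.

60

The order of 158 must divide p − 1 = 240 = 2^4 · 3 · 5.
Divisors: 1, 2, 3, 4, 5, 6, 8, 10, 12, 15, 16, 20, 24, 30, 40, 48, 60, 80, 120, 240.
Check each in increasing order: 158^1 ≡ 158;  158^2 ≡ 141;  158^3 ≡ 106;  158^4 ≡ 119;  158^5 ≡ 4;  158^6 ≡ 150;  158^8 ≡ 183;  158^10 ≡ 16;  158^12 ≡ 87;  158^15 ≡ 64;  158^16 ≡ 231;  158^20 ≡ 15;  158^24 ≡ 98;  158^30 ≡ 240;  158^40 ≡ 225;  158^48 ≡ 205;  158^60 ≡ 1.
Smallest exponent giving 1 is 60.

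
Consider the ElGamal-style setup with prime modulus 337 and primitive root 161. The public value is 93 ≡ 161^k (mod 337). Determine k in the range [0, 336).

37

Baby-step giant-step with m = ceil(sqrt(336)) = 19.
Baby table (161^j mod 337 for j=0..18):
  0:1  1:161  2:309  3:210  4:110  5:186  6:290  7:184
  8:305  9:240  10:222  11:20  12:187  13:114  14:156  15:178
  16:13  17:71  18:310
Giant step factor: 161^(-19) ≡ 228 (mod 337).
Scan 93·228^i mod 337 for i = 0, 1, …:
  i=0: 93   i=1: 310
Match at i=1, j=18: k = 1·19 + 18 = 37.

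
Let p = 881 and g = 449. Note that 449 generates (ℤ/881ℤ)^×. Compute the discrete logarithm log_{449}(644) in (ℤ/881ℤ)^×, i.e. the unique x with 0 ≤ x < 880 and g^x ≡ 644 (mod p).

280

Baby-step giant-step with m = ceil(sqrt(880)) = 30.
Baby table (449^j mod 881 for j=0..29):
  0:1  1:449  2:733  3:504  4:760  5:293  6:288  7:686
  8:545  9:668  10:392  11:689  12:130  13:224  14:142  15:326
  16:128  17:207  18:438  19:199  20:370  21:502  22:743  23:589
  24:161  25:47  26:840  27:92  28:782  29:480
Giant step factor: 449^(-30) ≡ 328 (mod 881).
Scan 644·328^i mod 881 for i = 0, 1, …:
  i=0: 644   i=1: 673   i=2: 494   i=3: 809
  i=4: 171   i=5: 585   i=6: 703   i=7: 643
  i=8: 345   i=9: 392
Match at i=9, j=10: x = 9·30 + 10 = 280.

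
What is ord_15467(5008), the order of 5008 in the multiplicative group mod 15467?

15466

The order of 5008 must divide p − 1 = 15466 = 2 · 11 · 19 · 37.
Divisors: 1, 2, 11, 19, 22, 37, 38, 74, 209, 407, 418, 703, 814, 1406, 7733, 15466.
Check each in increasing order: 5008^1 ≡ 5008;  5008^2 ≡ 8057;  5008^11 ≡ 11150;  5008^19 ≡ 9315;  5008^22 ≡ 14221;  5008^37 ≡ 13586;  5008^38 ≡ 14822;  5008^74 ≡ 11685;  5008^209 ≡ 14754;  5008^407 ≡ 11272;  5008^418 ≡ 13425;  5008^703 ≡ 4038;  5008^814 ≡ 12046;  5008^1406 ≡ 3226;  5008^7733 ≡ 15466;  5008^15466 ≡ 1.
Smallest exponent giving 1 is 15466.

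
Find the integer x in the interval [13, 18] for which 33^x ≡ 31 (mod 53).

15

Compute 33^13 mod 53 = 23, then multiply by 33 repeatedly:
  33^13=23  33^14=17  33^15=31
Found 31 at exponent 15.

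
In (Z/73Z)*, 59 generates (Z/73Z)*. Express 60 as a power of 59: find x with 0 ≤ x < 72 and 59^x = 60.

19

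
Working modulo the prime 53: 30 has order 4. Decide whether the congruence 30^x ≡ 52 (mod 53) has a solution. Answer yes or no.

yes

⟨30⟩ has order 4; its elements mod 53 are {1, 23, 30, 52}.
52 is in this set.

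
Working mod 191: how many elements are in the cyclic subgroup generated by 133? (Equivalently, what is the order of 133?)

95

The order of 133 must divide p − 1 = 190 = 2 · 5 · 19.
Divisors: 1, 2, 5, 10, 19, 38, 95, 190.
Check each in increasing order: 133^1 ≡ 133;  133^2 ≡ 117;  133^5 ≡ 25;  133^10 ≡ 52;  133^19 ≡ 39;  133^38 ≡ 184;  133^95 ≡ 1.
Smallest exponent giving 1 is 95.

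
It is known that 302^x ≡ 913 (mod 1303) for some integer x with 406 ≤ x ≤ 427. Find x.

Compute 302^406 mod 1303 = 174, then multiply by 302 repeatedly:
  302^406=174  302^407=428  302^408=259  302^409=38  302^410=1052
  302^411=1075  302^412=203  302^413=65  302^414=85  302^415=913
Found 913 at exponent 415.

415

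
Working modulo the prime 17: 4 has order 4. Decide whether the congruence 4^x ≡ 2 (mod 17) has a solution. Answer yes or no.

⟨4⟩ has order 4; its elements mod 17 are {1, 4, 13, 16}.
2 is not in this set.

no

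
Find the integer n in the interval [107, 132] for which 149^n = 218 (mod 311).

122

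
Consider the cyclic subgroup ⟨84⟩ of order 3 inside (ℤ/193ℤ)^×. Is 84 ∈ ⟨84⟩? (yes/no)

84 ∈ ⟨84⟩ iff 84^3 ≡ 1 (mod 193), since |⟨84⟩| = 3.
84^3 mod 193 = 1.
Since 1 = 1, 84 lies in the subgroup.

yes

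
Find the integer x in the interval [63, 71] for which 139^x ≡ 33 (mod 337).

Compute 139^63 mod 337 = 297, then multiply by 139 repeatedly:
  139^63=297  139^64=169  139^65=238  139^66=56  139^67=33
Found 33 at exponent 67.

67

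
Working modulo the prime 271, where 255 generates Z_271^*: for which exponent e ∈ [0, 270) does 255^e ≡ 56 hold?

214

Baby-step giant-step with m = ceil(sqrt(270)) = 17.
Baby table (255^j mod 271 for j=0..16):
  0:1  1:255  2:256  3:240  4:225  5:194  6:148  7:71
  8:219  9:19  10:238  11:257  12:224  13:210  14:163  15:102
  16:265
Giant step factor: 255^(-17) ≡ 48 (mod 271).
Scan 56·48^i mod 271 for i = 0, 1, …:
  i=0: 56   i=1: 249   i=2: 28   i=3: 260
  i=4: 14   i=5: 130   i=6: 7   i=7: 65
  i=8: 139   i=9: 168   i=10: 205   i=11: 84
  i=12: 238
Match at i=12, j=10: e = 12·17 + 10 = 214.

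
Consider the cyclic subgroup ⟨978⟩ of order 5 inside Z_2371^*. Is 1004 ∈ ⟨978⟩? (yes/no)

no

1004 ∈ ⟨978⟩ iff 1004^5 ≡ 1 (mod 2371), since |⟨978⟩| = 5.
1004^5 mod 2371 = 455.
Since 455 ≠ 1, 1004 does not lie in the subgroup.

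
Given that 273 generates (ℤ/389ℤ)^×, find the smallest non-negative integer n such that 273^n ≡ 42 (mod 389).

36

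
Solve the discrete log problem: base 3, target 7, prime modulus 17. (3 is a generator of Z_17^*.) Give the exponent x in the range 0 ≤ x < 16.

11

Successive powers of 3 modulo 17:
  3^0=1  3^1=3  3^2=9  3^3=10  3^4=13  3^5=5
  3^6=15  3^7=11  3^8=16  3^9=14  3^10=8  3^11=7
So 3^11 ≡ 7 (mod 17), giving x = 11.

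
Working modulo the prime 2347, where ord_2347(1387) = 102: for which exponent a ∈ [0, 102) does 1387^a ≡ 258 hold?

Baby-step giant-step with m = ceil(sqrt(102)) = 11.
Baby table (1387^j mod 2347 for j=0..10):
  0:1  1:1387  2:1576  3:855  4:650  5:302  6:1108  7:1858
  8:40  9:1499  10:2018
Giant step factor: 1387^(-11) ≡ 1957 (mod 2347).
Scan 258·1957^i mod 2347 for i = 0, 1, …:
  i=0: 258   i=1: 301   i=2: 2307   i=3: 1518
  i=4: 1771   i=5: 1675   i=6: 1563   i=7: 650
Match at i=7, j=4: a = 7·11 + 4 = 81.

81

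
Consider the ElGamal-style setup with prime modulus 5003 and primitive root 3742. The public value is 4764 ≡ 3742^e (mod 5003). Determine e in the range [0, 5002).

1429

Baby-step giant-step with m = ceil(sqrt(5002)) = 71.
Baby table (3742^j mod 5003 for j=0..70):
  0:1  1:3742  2:4170  3:4786  4:3475  5:653  6:2062  7:1378
  8:3386  9:2816  10:1154  11:679  12:4297  13:4735  14:2747  15:3112
  16:3123  17:4261  18:101  19:2717  20:918  21:3098  22:765  23:914
  24:3139  25:4097  26:1782  27:4248  28:1485  29:3540  30:3739  31:2950
  32:2282  33:4126  34:234  35:103  36:195  37:4255  38:2664  39:2712
  40:2220  41:2260  42:1850  43:3551  44:4877  45:3793  46:4898  47:2327
  48:2414  49:2773  50:344  51:1477  52:3622  53:397  54:4686  55:4500
  56:3905  57:3750  58:4088  59:3125  60:1739  61:3438  62:2283  63:2865
  64:4404  65:4889  66:3670  67:4908  68:4726  69:4090  70:603
Giant step factor: 3742^(-71) ≡ 3975 (mod 5003).
Scan 4764·3975^i mod 5003 for i = 0, 1, …:
  i=0: 4764   i=1: 545   i=2: 76   i=3: 1920
  i=4: 2425   i=5: 3597   i=6: 4504   i=7: 2666
  i=8: 996   i=9: 1727     …   i=19: 445
  i=20: 2816
Match at i=20, j=9: e = 20·71 + 9 = 1429.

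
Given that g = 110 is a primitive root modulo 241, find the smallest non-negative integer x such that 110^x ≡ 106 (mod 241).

228

Baby-step giant-step with m = ceil(sqrt(240)) = 16.
Baby table (110^j mod 241 for j=0..15):
  0:1  1:110  2:50  3:198  4:90  5:19  6:162  7:227
  8:147  9:23  10:120  11:186  12:216  13:142  14:196  15:111
Giant step factor: 110^(-16) ≡ 119 (mod 241).
Scan 106·119^i mod 241 for i = 0, 1, …:
  i=0: 106   i=1: 82   i=2: 118   i=3: 64
  i=4: 145   i=5: 144   i=6: 25   i=7: 83
  i=8: 237   i=9: 6     …   i=13: 181
  i=14: 90
Match at i=14, j=4: x = 14·16 + 4 = 228.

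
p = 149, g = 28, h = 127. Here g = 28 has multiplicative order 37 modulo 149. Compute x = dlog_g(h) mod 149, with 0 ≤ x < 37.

28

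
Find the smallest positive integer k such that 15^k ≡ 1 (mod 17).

The order of 15 must divide p − 1 = 16 = 2^4.
Divisors: 1, 2, 4, 8, 16.
Check each in increasing order: 15^1 ≡ 15;  15^2 ≡ 4;  15^4 ≡ 16;  15^8 ≡ 1.
Smallest exponent giving 1 is 8.

8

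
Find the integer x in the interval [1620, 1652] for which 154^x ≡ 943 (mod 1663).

Compute 154^1620 mod 1663 = 1521, then multiply by 154 repeatedly:
  154^1620=1521  154^1621=1414  154^1622=1566  154^1623=29  154^1624=1140
  154^1625=945  154^1626=849  154^1627=1032  154^1628=943
Found 943 at exponent 1628.

1628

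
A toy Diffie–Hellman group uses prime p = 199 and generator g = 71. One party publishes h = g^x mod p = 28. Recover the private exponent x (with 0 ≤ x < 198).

84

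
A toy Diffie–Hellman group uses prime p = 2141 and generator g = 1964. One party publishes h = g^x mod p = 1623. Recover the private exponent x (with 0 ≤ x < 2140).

421

Baby-step giant-step with m = ceil(sqrt(2140)) = 47.
Baby table (1964^j mod 2141 for j=0..46):
  0:1  1:1964  2:1355  3:2098  4:1188  5:1683  6:1849  7:300
  8:425  9:1851  10:2087  11:994  12:1765  13:181  14:78  15:1181
  16:781  17:928  18:601  19:673  20:775  21:1990  22:1035  23:931
  24:70  25:456  26:646  27:1272  28:1802  29:55  30:970  31:1731
  32:1917  33:1110  34:502  35:1068  36:1513  37:1965  38:1178  39:1312
  40:1145  41:730  42:1391  43:8  44:725  45:135  46:1797
Giant step factor: 1964^(-47) ≡ 1091 (mod 2141).
Scan 1623·1091^i mod 2141 for i = 0, 1, …:
  i=0: 1623   i=1: 86   i=2: 1763   i=3: 815
  i=4: 650   i=5: 479   i=6: 185   i=7: 581
  i=8: 135
Match at i=8, j=45: x = 8·47 + 45 = 421.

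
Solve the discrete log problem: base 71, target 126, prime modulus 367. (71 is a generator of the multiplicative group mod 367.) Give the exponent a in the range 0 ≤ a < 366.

116

Baby-step giant-step with m = ceil(sqrt(366)) = 20.
Baby table (71^j mod 367 for j=0..19):
  0:1  1:71  2:270  3:86  4:234  5:99  6:56  7:306
  8:73  9:45  10:259  11:39  12:200  13:254  14:51  15:318
  16:191  17:349  18:190  19:278
Giant step factor: 71^(-20) ≡ 289 (mod 367).
Scan 126·289^i mod 367 for i = 0, 1, …:
  i=0: 126   i=1: 81   i=2: 288   i=3: 290
  i=4: 134   i=5: 191
Match at i=5, j=16: a = 5·20 + 16 = 116.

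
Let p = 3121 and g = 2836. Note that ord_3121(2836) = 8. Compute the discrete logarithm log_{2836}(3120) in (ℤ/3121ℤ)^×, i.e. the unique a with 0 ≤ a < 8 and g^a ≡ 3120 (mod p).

Successive powers of 2836 modulo 3121:
  2836^0=1  2836^1=2836  2836^2=79  2836^3=2453  2836^4=3120
So 2836^4 ≡ 3120 (mod 3121), giving a = 4.

4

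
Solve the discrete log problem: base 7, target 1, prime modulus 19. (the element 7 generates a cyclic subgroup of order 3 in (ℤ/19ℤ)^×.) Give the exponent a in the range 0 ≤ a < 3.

0

Successive powers of 7 modulo 19:
  7^0=1
So 7^0 ≡ 1 (mod 19), giving a = 0.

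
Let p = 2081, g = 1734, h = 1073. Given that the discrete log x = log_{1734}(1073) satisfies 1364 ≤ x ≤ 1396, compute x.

Compute 1734^1364 mod 2081 = 809, then multiply by 1734 repeatedly:
  1734^1364=809  1734^1365=212  1734^1366=1352  1734^1367=1162  1734^1368=500
  1734^1369=1304  1734^1370=1170  1734^1371=1886  1734^1372=1073
Found 1073 at exponent 1372.

1372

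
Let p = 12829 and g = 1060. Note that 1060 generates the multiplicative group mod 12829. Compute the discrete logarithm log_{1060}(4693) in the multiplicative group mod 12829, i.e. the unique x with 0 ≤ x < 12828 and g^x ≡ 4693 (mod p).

Baby-step giant-step with m = ceil(sqrt(12828)) = 114.
Baby table (1060^j mod 12829 for j=0..113):
  0:1  1:1060  2:7477  3:10127  4:9576  5:2821  6:1103  7:1741
  8:10913  9:8851  10:4061  11:6945  12:10683  13:8802  14:3437  15:12613
  16:1962  17:1422  18:6327  19:9882  20:6456  21:5503  22:8814  23:3328
  24:12534  25:8025  26:873  27:1692  28:10289  29:1690  30:8169  31:12394
  32:744  33:6071  34:7931  35:3865  36:4449  37:7697  38:12405  39:12404
  40:11344  41:3867  42:6569  43:9822  44:7001  45:5898  46:4157  47:6073
  48:10051  49:5990  50:11874  51:1191  52:5218  53:1781  54:1997  55:35
  56:11442  57:5115  58:8062  59:1606  60:8932  61:118  62:9619  63:9914
  64:1889  65:1016  66:12153  67:1864  68:174  69:4834  70:5269  71:4525
  72:11283  73:3352  74:12316  75:7867  76:170  77:594  78:1019  79:2504
  80:11466  81:4897  82:7904  83:903  84:7834  85:3677  86:10433  87:382
  88:7221  89:8176  90:6985  91:1767  92:12815  93:10818  94:10783  95:12170
  96:7055  97:11822  98:10216  99:1284  100:1166  101:4376  102:7291  103:5402
  104:4386  105:5062  106:3198  107:3024  108:11019  109:5750  110:1225  111:2771
  112:12248  113:12761
Giant step factor: 1060^(-114) ≡ 9125 (mod 12829).
Scan 4693·9125^i mod 12829 for i = 0, 1, …:
  i=0: 4693   i=1: 423   i=2: 11175   i=3: 6983
  i=4: 11061   i=5: 5882   i=6: 9543   i=7: 9452
  i=8: 133   i=9: 7699     …   i=88: 7682
  i=89: 594
Match at i=89, j=77: x = 89·114 + 77 = 10223.

10223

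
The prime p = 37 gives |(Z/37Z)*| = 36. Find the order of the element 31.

4

The order of 31 must divide p − 1 = 36 = 2^2 · 3^2.
Divisors: 1, 2, 3, 4, 6, 9, 12, 18, 36.
Check each in increasing order: 31^1 ≡ 31;  31^2 ≡ 36;  31^3 ≡ 6;  31^4 ≡ 1.
Smallest exponent giving 1 is 4.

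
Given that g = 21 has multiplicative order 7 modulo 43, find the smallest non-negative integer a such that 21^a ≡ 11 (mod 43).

Successive powers of 21 modulo 43:
  21^0=1  21^1=21  21^2=11
So 21^2 ≡ 11 (mod 43), giving a = 2.

2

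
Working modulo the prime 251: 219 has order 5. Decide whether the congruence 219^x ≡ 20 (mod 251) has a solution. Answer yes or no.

yes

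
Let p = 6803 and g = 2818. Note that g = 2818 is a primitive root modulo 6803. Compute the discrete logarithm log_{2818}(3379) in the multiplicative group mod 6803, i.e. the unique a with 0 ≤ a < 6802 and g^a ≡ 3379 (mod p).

Baby-step giant-step with m = ceil(sqrt(6802)) = 83.
Baby table (2818^j mod 6803 for j=0..82):
  0:1  1:2818  2:2023  3:6703  4:3926  5:1790  6:3197  7:1974
  8:4681  9:41  10:6690  11:1307  12:2703  13:4497  14:5360  15:1820
  16:6101  17:1437  18:1681  19:2170  20:5966  21:1975  22:696  23:2064
  24:6590  25:5233  26:4493  27:891  28:531  29:6501  30:6142  31:1324
  32:2988  33:4873  34:3660  35:532  36:2516  37:1362  38:1224  39:111
  40:6663  41:54  42:2506  43:394  44:1403  45:1111  46:1418  47:2563
  48:4551  49:1063  50:2214  51:701  52:2548  53:3099  54:4733  55:3714
  56:3038  57:2910  58:2765  59:2335  60:1529  61:2423  62:4605  63:3569
  64:2608  65:2104  66:3659  67:4517  68:493  69:1462  70:4101  71:5124
  72:3466  73:4883  74:4628  75:353  76:1516  77:6607  78:5518  79:4869
  80:5994  81:6046  82:2916
Giant step factor: 2818^(-83) ≡ 6461 (mod 6803).
Scan 3379·6461^i mod 6803 for i = 0, 1, …:
  i=0: 3379   i=1: 892   i=2: 1071   i=3: 1080
  i=4: 4805   i=5: 3016   i=6: 2584   i=7: 662
  i=8: 4898   i=9: 5225     …   i=55: 1302
  i=56: 3714
Match at i=56, j=55: a = 56·83 + 55 = 4703.

4703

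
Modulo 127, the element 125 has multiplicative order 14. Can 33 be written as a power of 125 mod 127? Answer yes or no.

no

⟨125⟩ has order 14; its elements mod 127 are {1, 2, 4, 8, 16, 32, 63, 64, 95, 111, 119, 123, 125, 126}.
33 is not in this set.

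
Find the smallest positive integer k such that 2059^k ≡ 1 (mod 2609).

The order of 2059 must divide p − 1 = 2608 = 2^4 · 163.
Divisors: 1, 2, 4, 8, 16, 163, 326, 652, 1304, 2608.
Check each in increasing order: 2059^1 ≡ 2059;  2059^2 ≡ 2465;  2059^4 ≡ 2473;  2059^8 ≡ 233;  2059^16 ≡ 2109;  2059^163 ≡ 743;  2059^326 ≡ 1550;  2059^652 ≡ 2220;  2059^1304 ≡ 2608;  2059^2608 ≡ 1.
Smallest exponent giving 1 is 2608.

2608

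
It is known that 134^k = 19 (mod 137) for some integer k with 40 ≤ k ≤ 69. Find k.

46

Compute 134^40 mod 137 = 16, then multiply by 134 repeatedly:
  134^40=16  134^41=89  134^42=7  134^43=116  134^44=63
  134^45=85  134^46=19
Found 19 at exponent 46.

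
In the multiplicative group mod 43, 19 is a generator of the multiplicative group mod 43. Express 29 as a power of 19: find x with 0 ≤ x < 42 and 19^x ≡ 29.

11

Baby-step giant-step with m = ceil(sqrt(42)) = 7.
Baby table (19^j mod 43 for j=0..6):
  0:1  1:19  2:17  3:22  4:31  5:30  6:11
Giant step factor: 19^(-7) ≡ 7 (mod 43).
Scan 29·7^i mod 43 for i = 0, 1, …:
  i=0: 29   i=1: 31
Match at i=1, j=4: x = 1·7 + 4 = 11.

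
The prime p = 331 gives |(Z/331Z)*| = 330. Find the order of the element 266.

The order of 266 must divide p − 1 = 330 = 2 · 3 · 5 · 11.
Divisors: 1, 2, 3, 5, 6, 10, 11, 15, 22, 30, 33, 55, 66, 110, 165, 330.
Check each in increasing order: 266^1 ≡ 266;  266^2 ≡ 253;  266^3 ≡ 105;  266^5 ≡ 85;  266^6 ≡ 102;  266^10 ≡ 274;  266^11 ≡ 64;  266^15 ≡ 120;  266^22 ≡ 124;  266^30 ≡ 167;  266^33 ≡ 323;  266^55 ≡ 1.
Smallest exponent giving 1 is 55.

55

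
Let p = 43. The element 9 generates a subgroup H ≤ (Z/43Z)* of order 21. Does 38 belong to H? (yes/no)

yes

38 ∈ ⟨9⟩ iff 38^21 ≡ 1 (mod 43), since |⟨9⟩| = 21.
38^21 mod 43 = 1.
Since 1 = 1, 38 lies in the subgroup.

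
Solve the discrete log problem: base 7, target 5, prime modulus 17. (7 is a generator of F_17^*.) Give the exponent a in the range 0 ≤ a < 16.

15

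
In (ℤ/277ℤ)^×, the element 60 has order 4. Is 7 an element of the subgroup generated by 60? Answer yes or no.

⟨60⟩ has order 4; its elements mod 277 are {1, 60, 217, 276}.
7 is not in this set.

no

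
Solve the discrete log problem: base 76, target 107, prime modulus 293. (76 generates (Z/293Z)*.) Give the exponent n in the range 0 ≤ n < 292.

Baby-step giant-step with m = ceil(sqrt(292)) = 18.
Baby table (76^j mod 293 for j=0..17):
  0:1  1:76  2:209  3:62  4:24  5:66  6:35  7:23
  8:283  9:119  10:254  11:259  12:53  13:219  14:236  15:63
  16:100  17:275
Giant step factor: 76^(-18) ≡ 145 (mod 293).
Scan 107·145^i mod 293 for i = 0, 1, …:
  i=0: 107   i=1: 279   i=2: 21   i=3: 115
  i=4: 267   i=5: 39   i=6: 88   i=7: 161
  i=8: 198   i=9: 289   i=10: 6   i=11: 284
  i=12: 160   i=13: 53
Match at i=13, j=12: n = 13·18 + 12 = 246.

246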